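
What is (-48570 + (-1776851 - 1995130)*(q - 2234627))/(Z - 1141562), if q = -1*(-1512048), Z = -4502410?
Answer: -908518070143/1881324 ≈ -4.8291e+5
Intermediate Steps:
q = 1512048
(-48570 + (-1776851 - 1995130)*(q - 2234627))/(Z - 1141562) = (-48570 + (-1776851 - 1995130)*(1512048 - 2234627))/(-4502410 - 1141562) = (-48570 - 3771981*(-722579))/(-5643972) = (-48570 + 2725554258999)*(-1/5643972) = 2725554210429*(-1/5643972) = -908518070143/1881324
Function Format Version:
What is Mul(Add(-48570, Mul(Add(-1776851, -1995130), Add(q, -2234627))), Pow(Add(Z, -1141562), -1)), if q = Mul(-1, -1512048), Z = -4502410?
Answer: Rational(-908518070143, 1881324) ≈ -4.8291e+5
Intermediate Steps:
q = 1512048
Mul(Add(-48570, Mul(Add(-1776851, -1995130), Add(q, -2234627))), Pow(Add(Z, -1141562), -1)) = Mul(Add(-48570, Mul(Add(-1776851, -1995130), Add(1512048, -2234627))), Pow(Add(-4502410, -1141562), -1)) = Mul(Add(-48570, Mul(-3771981, -722579)), Pow(-5643972, -1)) = Mul(Add(-48570, 2725554258999), Rational(-1, 5643972)) = Mul(2725554210429, Rational(-1, 5643972)) = Rational(-908518070143, 1881324)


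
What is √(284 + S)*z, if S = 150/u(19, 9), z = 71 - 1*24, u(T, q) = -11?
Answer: 47*√32714/11 ≈ 772.81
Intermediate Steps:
z = 47 (z = 71 - 24 = 47)
S = -150/11 (S = 150/(-11) = 150*(-1/11) = -150/11 ≈ -13.636)
√(284 + S)*z = √(284 - 150/11)*47 = √(2974/11)*47 = (√32714/11)*47 = 47*√32714/11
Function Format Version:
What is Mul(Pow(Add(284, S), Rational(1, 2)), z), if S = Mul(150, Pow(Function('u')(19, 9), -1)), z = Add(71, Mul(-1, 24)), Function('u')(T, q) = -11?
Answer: Mul(Rational(47, 11), Pow(32714, Rational(1, 2))) ≈ 772.81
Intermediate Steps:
z = 47 (z = Add(71, -24) = 47)
S = Rational(-150, 11) (S = Mul(150, Pow(-11, -1)) = Mul(150, Rational(-1, 11)) = Rational(-150, 11) ≈ -13.636)
Mul(Pow(Add(284, S), Rational(1, 2)), z) = Mul(Pow(Add(284, Rational(-150, 11)), Rational(1, 2)), 47) = Mul(Pow(Rational(2974, 11), Rational(1, 2)), 47) = Mul(Mul(Rational(1, 11), Pow(32714, Rational(1, 2))), 47) = Mul(Rational(47, 11), Pow(32714, Rational(1, 2)))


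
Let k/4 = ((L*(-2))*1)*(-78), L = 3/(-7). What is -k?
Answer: 1872/7 ≈ 267.43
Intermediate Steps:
L = -3/7 (L = 3*(-⅐) = -3/7 ≈ -0.42857)
k = -1872/7 (k = 4*((-3/7*(-2)*1)*(-78)) = 4*(((6/7)*1)*(-78)) = 4*((6/7)*(-78)) = 4*(-468/7) = -1872/7 ≈ -267.43)
-k = -1*(-1872/7) = 1872/7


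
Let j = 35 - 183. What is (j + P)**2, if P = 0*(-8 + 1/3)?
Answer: 21904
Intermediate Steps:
P = 0 (P = 0*(-8 + 1/3) = 0*(-23/3) = 0)
j = -148
(j + P)**2 = (-148 + 0)**2 = (-148)**2 = 21904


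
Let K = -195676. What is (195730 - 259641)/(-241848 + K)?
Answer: 63911/437524 ≈ 0.14607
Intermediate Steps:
(195730 - 259641)/(-241848 + K) = (195730 - 259641)/(-241848 - 195676) = -63911/(-437524) = -63911*(-1/437524) = 63911/437524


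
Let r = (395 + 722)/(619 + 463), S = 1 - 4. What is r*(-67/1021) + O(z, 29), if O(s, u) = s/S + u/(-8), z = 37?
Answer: -212452331/13256664 ≈ -16.026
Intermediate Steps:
S = -3
O(s, u) = -s/3 - u/8 (O(s, u) = s/(-3) + u/(-8) = s*(-⅓) + u*(-⅛) = -s/3 - u/8)
r = 1117/1082 ≈ 1.0323
r*(-67/1021) + O(z, 29) = 1117*(-67/1021)/1082 + (-⅓*37 - ⅛*29) = 1117*(-67*1/1021)/1082 + (-37/3 - 29/8) = (1117/1082)*(-67/1021) - 383/24 = -74839/1104722 - 383/24 = -212452331/13256664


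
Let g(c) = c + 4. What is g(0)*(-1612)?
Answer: -6448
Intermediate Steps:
g(c) = 4 + c
g(0)*(-1612) = (4 + 0)*(-1612) = 4*(-1612) = -6448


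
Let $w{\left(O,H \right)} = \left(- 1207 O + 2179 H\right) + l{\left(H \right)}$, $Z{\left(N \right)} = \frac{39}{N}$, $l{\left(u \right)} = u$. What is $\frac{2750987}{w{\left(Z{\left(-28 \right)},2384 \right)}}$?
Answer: $\frac{77027636}{145566433} \approx 0.52916$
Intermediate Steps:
$w{\left(O,H \right)} = - 1207 O + 2180 H$ ($w{\left(O,H \right)} = \left(- 1207 O + 2179 H\right) + H = - 1207 O + 2180 H$)
$\frac{2750987}{w{\left(Z{\left(-28 \right)},2384 \right)}} = \frac{2750987}{- 1207 \frac{39}{-28} + 2180 \cdot 2384} = \frac{2750987}{- 1207 \cdot 39 \left(- \frac{1}{28}\right) + 5197120} = \frac{2750987}{\left(-1207\right) \left(- \frac{39}{28}\right) + 5197120} = \frac{2750987}{\frac{47073}{28} + 5197120} = \frac{2750987}{\frac{145566433}{28}} = 2750987 \cdot \frac{28}{145566433} = \frac{77027636}{145566433}$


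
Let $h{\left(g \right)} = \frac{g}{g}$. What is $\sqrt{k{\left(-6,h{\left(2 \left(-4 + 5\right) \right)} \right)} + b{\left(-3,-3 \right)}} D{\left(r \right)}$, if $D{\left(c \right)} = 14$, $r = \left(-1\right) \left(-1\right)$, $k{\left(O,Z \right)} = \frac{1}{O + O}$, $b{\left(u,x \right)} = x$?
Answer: $\frac{7 i \sqrt{111}}{3} \approx 24.583 i$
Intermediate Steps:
$h{\left(g \right)} = 1$
$k{\left(O,Z \right)} = \frac{1}{2 O}$
$r = 1$
$\sqrt{k{\left(-6,h{\left(2 \left(-4 + 5\right) \right)} \right)} + b{\left(-3,-3 \right)}} D{\left(r \right)} = \sqrt{\frac{1}{2 \left(-6\right)} - 3} \cdot 14 = \sqrt{\frac{1}{2} \left(- \frac{1}{6}\right) - 3} \cdot 14 = \sqrt{- \frac{1}{12} - 3} \cdot 14 = \sqrt{- \frac{37}{12}} \cdot 14 = \frac{i \sqrt{111}}{6} \cdot 14 = \frac{7 i \sqrt{111}}{3}$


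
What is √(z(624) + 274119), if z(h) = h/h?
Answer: 2*√68530 ≈ 523.56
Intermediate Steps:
z(h) = 1
√(z(624) + 274119) = √(1 + 274119) = √274120 = 2*√68530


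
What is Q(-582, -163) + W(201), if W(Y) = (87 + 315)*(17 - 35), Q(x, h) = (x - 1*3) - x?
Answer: -7239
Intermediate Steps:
Q(x, h) = -3 (Q(x, h) = (x - 3) - x = (-3 + x) - x = -3)
W(Y) = -7236 (W(Y) = 402*(-18) = -7236)
Q(-582, -163) + W(201) = -3 - 7236 = -7239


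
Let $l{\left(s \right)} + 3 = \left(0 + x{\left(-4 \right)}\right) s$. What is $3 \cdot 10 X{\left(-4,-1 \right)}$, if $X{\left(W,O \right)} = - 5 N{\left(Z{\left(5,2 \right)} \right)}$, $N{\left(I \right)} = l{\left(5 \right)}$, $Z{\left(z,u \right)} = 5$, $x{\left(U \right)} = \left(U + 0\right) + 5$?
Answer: $-300$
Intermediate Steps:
$x{\left(U \right)} = 5 + U$ ($x{\left(U \right)} = U + 5 = 5 + U$)
$l{\left(s \right)} = -3 + s$ ($l{\left(s \right)} = -3 + \left(0 + \left(5 - 4\right)\right) s = -3 + \left(0 + 1\right) s = -3 + 1 s = -3 + s$)
$N{\left(I \right)} = 2$ ($N{\left(I \right)} = -3 + 5 = 2$)
$X{\left(W,O \right)} = -10$ ($X{\left(W,O \right)} = \left(-5\right) 2 = -10$)
$3 \cdot 10 X{\left(-4,-1 \right)} = 3 \cdot 10 \left(-10\right) = 30 \left(-10\right) = -300$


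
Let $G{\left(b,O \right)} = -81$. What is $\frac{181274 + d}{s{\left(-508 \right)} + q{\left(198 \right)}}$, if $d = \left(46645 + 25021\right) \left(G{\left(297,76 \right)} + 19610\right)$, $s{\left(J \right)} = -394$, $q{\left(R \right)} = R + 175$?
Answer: $- \frac{466582196}{7} \approx -6.6655 \cdot 10^{7}$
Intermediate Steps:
$q{\left(R \right)} = 175 + R$
$d = 1399565314$ ($d = \left(46645 + 25021\right) \left(-81 + 19610\right) = 71666 \cdot 19529 = 1399565314$)
$\frac{181274 + d}{s{\left(-508 \right)} + q{\left(198 \right)}} = \frac{181274 + 1399565314}{-394 + \left(175 + 198\right)} = \frac{1399746588}{-394 + 373} = \frac{1399746588}{-21} = 1399746588 \left(- \frac{1}{21}\right) = - \frac{466582196}{7}$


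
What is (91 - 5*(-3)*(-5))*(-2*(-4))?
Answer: 128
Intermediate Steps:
(91 - 5*(-3)*(-5))*(-2*(-4)) = (91 + 15*(-5))*8 = (91 - 75)*8 = 16*8 = 128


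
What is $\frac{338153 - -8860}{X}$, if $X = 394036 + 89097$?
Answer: $\frac{347013}{483133} \approx 0.71826$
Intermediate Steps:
$X = 483133$
$\frac{338153 - -8860}{X} = \frac{338153 - -8860}{483133} = \left(338153 + 8860\right) \frac{1}{483133} = 347013 \cdot \frac{1}{483133} = \frac{347013}{483133}$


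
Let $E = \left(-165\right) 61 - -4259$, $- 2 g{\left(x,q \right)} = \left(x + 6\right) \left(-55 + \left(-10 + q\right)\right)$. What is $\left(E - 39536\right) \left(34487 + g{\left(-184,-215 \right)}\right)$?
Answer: $-433786914$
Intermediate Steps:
$g{\left(x,q \right)} = - \frac{\left(-65 + q\right) \left(6 + x\right)}{2}$ ($g{\left(x,q \right)} = - \frac{\left(x + 6\right) \left(-55 + \left(-10 + q\right)\right)}{2} = - \frac{\left(6 + x\right) \left(-65 + q\right)}{2} = - \frac{\left(-65 + q\right) \left(6 + x\right)}{2}$)
$E = -5806$ ($E = -10065 + 4259 = -5806$)
$\left(E - 39536\right) \left(34487 + g{\left(-184,-215 \right)}\right) = \left(-5806 - 39536\right) \left(34487 + \left(195 - -645 + \frac{65}{2} \left(-184\right) - \left(- \frac{215}{2}\right) \left(-184\right)\right)\right) = - 45342 \left(34487 + \left(195 + 645 - 5980 - 19780\right)\right) = - 45342 \left(34487 - 24920\right) = \left(-45342\right) 9567 = -433786914$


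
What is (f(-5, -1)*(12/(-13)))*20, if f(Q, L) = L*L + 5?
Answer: -1440/13 ≈ -110.77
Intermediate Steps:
f(Q, L) = 5 + L**2 (f(Q, L) = L**2 + 5 = 5 + L**2)
(f(-5, -1)*(12/(-13)))*20 = ((5 + (-1)**2)*(12/(-13)))*20 = ((5 + 1)*(12*(-1/13)))*20 = (6*(-12/13))*20 = -72/13*20 = -1440/13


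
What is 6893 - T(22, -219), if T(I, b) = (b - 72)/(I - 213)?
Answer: 1316272/191 ≈ 6891.5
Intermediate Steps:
T(I, b) = (-72 + b)/(-213 + I)
6893 - T(22, -219) = 6893 - (-72 - 219)/(-213 + 22) = 6893 - (-291)/(-191) = 6893 - (-1)*(-291)/191 = 6893 - 1*291/191 = 6893 - 291/191 = 1316272/191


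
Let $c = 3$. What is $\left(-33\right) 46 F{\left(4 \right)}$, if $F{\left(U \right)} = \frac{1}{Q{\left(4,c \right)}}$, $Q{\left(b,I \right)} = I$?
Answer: $-506$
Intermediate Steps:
$F{\left(U \right)} = \frac{1}{3}$
$\left(-33\right) 46 F{\left(4 \right)} = \left(-33\right) 46 \cdot \frac{1}{3} = \left(-1518\right) \frac{1}{3} = -506$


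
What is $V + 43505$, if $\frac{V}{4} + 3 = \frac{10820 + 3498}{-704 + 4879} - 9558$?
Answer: $\frac{22021947}{4175} \approx 5274.7$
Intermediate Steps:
$V = - \frac{159611428}{4175}$ ($V = -12 + 4 \left(\frac{10820 + 3498}{-704 + 4879} - 9558\right) = -12 + 4 \left(\frac{14318}{4175} - 9558\right) = -12 + 4 \left(- \frac{39890332}{4175}\right) = -12 - \frac{159561328}{4175} = - \frac{159611428}{4175} \approx -38230.0$)
$V + 43505 = - \frac{159611428}{4175} + 43505 = \frac{22021947}{4175}$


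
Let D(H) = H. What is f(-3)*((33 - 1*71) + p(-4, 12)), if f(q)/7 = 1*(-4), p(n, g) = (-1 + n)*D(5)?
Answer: 1764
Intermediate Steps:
p(n, g) = -5 + 5*n (p(n, g) = (-1 + n)*5 = -5 + 5*n)
f(q) = -28 (f(q) = 7*(1*(-4)) = 7*(-4) = -28)
f(-3)*((33 - 1*71) + p(-4, 12)) = -28*((33 - 1*71) + (-5 + 5*(-4))) = -28*((33 - 71) + (-5 - 20)) = -28*(-38 - 25) = -28*(-63) = 1764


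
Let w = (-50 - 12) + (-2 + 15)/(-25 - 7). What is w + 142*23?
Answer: 102515/32 ≈ 3203.6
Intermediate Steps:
w = -1997/32 (w = -62 + 13/(-32) = -62 + 13*(-1/32) = -62 - 13/32 = -1997/32 ≈ -62.406)
w + 142*23 = -1997/32 + 142*23 = -1997/32 + 3266 = 102515/32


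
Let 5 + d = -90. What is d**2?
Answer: 9025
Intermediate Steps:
d = -95 (d = -5 - 90 = -95)
d**2 = (-95)**2 = 9025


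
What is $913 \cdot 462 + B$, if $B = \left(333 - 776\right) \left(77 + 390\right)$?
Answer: $214925$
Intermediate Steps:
$B = -206881$ ($B = \left(-443\right) 467 = -206881$)
$913 \cdot 462 + B = 913 \cdot 462 - 206881 = 421806 - 206881 = 214925$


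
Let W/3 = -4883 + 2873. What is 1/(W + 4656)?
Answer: -1/1374 ≈ -0.00072780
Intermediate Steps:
W = -6030 (W = 3*(-4883 + 2873) = 3*(-2010) = -6030)
1/(W + 4656) = 1/(-6030 + 4656) = 1/(-1374) = -1/1374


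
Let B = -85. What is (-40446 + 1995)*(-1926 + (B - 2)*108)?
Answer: 435342222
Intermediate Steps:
(-40446 + 1995)*(-1926 + (B - 2)*108) = (-40446 + 1995)*(-1926 + (-85 - 2)*108) = -38451*(-1926 - 87*108) = -38451*(-1926 - 9396) = -38451*(-11322) = 435342222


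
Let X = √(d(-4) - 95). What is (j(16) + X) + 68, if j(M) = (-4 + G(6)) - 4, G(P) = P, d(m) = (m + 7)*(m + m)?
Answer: 66 + I*√119 ≈ 66.0 + 10.909*I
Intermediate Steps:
d(m) = 2*m*(7 + m) (d(m) = (7 + m)*(2*m) = 2*m*(7 + m))
X = I*√119 (X = √(2*(-4)*(7 - 4) - 95) = √(2*(-4)*3 - 95) = √(-24 - 95) = √(-119) = I*√119 ≈ 10.909*I)
j(M) = -2 (j(M) = (-4 + 6) - 4 = 2 - 4 = -2)
(j(16) + X) + 68 = (-2 + I*√119) + 68 = 66 + I*√119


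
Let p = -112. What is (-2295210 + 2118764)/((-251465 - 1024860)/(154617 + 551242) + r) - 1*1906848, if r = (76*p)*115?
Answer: -1317541333474012646/690952534245 ≈ -1.9068e+6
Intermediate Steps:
r = -978880 (r = (76*(-112))*115 = -8512*115 = -978880)
(-2295210 + 2118764)/((-251465 - 1024860)/(154617 + 551242) + r) - 1*1906848 = (-2295210 + 2118764)/((-251465 - 1024860)/(154617 + 551242) - 978880) - 1*1906848 = -176446/(-1276325/705859 - 978880) - 1906848 = -176446/(-690952534245/705859) - 1906848 = -176446*(-705859/690952534245) - 1906848 = 124545997114/690952534245 - 1906848 = -1317541333474012646/690952534245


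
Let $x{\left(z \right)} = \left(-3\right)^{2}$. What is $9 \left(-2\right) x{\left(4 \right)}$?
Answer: $-162$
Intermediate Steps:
$x{\left(z \right)} = 9$
$9 \left(-2\right) x{\left(4 \right)} = 9 \left(-2\right) 9 = \left(-18\right) 9 = -162$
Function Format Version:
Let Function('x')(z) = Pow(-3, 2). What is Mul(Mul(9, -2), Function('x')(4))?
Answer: -162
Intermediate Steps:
Function('x')(z) = 9
Mul(Mul(9, -2), Function('x')(4)) = Mul(Mul(9, -2), 9) = Mul(-18, 9) = -162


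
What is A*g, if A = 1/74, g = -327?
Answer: -327/74 ≈ -4.4189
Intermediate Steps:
A = 1/74 ≈ 0.013514
A*g = (1/74)*(-327) = -327/74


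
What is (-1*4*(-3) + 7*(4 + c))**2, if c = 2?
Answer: 2916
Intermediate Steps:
(-1*4*(-3) + 7*(4 + c))**2 = (-1*4*(-3) + 7*(4 + 2))**2 = (-4*(-3) + 7*6)**2 = (12 + 42)**2 = 54**2 = 2916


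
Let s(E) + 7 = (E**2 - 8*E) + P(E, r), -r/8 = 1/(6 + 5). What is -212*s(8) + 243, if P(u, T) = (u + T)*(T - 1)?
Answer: 531207/121 ≈ 4390.1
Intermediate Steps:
r = -8/11 (r = -8/(6 + 5) = -8/11 ≈ -0.72727)
P(u, T) = (-1 + T)*(T + u) (P(u, T) = (T + u)*(-1 + T) = (-1 + T)*(T + u))
s(E) = -695/121 + E**2 - 107*E/11 (s(E) = -7 + ((E**2 - 8*E) + ((-8/11)**2 - 1*(-8/11) - E - 8*E/11)) = -7 + ((E**2 - 8*E) + (64/121 + 8/11 - E - 8*E/11)) = -7 + ((E**2 - 8*E) + (152/121 - 19*E/11)) = -7 + (152/121 + E**2 - 107*E/11) = -695/121 + E**2 - 107*E/11)
-212*s(8) + 243 = -212*(-695/121 + 8**2 - 107/11*8) + 243 = -212*(-695/121 + 64 - 856/11) + 243 = -212*(-2367/121) + 243 = 501804/121 + 243 = 531207/121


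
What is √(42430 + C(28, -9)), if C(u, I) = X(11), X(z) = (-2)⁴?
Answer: √42446 ≈ 206.02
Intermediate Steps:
X(z) = 16
C(u, I) = 16
√(42430 + C(28, -9)) = √(42430 + 16) = √42446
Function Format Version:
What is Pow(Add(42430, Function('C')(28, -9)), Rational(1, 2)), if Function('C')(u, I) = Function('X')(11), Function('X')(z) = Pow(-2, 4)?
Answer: Pow(42446, Rational(1, 2)) ≈ 206.02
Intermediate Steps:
Function('X')(z) = 16
Function('C')(u, I) = 16
Pow(Add(42430, Function('C')(28, -9)), Rational(1, 2)) = Pow(Add(42430, 16), Rational(1, 2)) = Pow(42446, Rational(1, 2))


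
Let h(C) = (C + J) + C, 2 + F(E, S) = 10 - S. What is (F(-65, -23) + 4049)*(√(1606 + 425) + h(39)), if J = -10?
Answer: 277440 + 4080*√2031 ≈ 4.6131e+5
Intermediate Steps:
F(E, S) = 8 - S (F(E, S) = -2 + (10 - S) = 8 - S)
h(C) = -10 + 2*C (h(C) = (C - 10) + C = (-10 + C) + C = -10 + 2*C)
(F(-65, -23) + 4049)*(√(1606 + 425) + h(39)) = ((8 - 1*(-23)) + 4049)*(√(1606 + 425) + (-10 + 2*39)) = ((8 + 23) + 4049)*(√2031 + (-10 + 78)) = (31 + 4049)*(√2031 + 68) = 4080*(68 + √2031) = 277440 + 4080*√2031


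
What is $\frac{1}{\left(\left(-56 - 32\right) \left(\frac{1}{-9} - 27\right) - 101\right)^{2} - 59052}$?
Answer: $\frac{81}{418053757} \approx 1.9375 \cdot 10^{-7}$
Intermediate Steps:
$\frac{1}{\left(\left(-56 - 32\right) \left(\frac{1}{-9} - 27\right) - 101\right)^{2} - 59052} = \frac{1}{\left(\left(-56 - 32\right) \left(- \frac{1}{9} - 27\right) - 101\right)^{2} - 59052} = \frac{1}{\left(\left(-88\right) \left(- \frac{244}{9}\right) - 101\right)^{2} - 59052} = \frac{1}{\left(\frac{21472}{9} - 101\right)^{2} - 59052} = \frac{1}{\left(\frac{20563}{9}\right)^{2} - 59052} = \frac{1}{\frac{422836969}{81} - 59052} = \frac{1}{\frac{418053757}{81}} = \frac{81}{418053757}$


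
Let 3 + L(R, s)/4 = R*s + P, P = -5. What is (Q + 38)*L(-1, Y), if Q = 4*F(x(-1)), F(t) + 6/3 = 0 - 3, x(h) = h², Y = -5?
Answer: -216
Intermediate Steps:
F(t) = -5 (F(t) = -2 + (0 - 3) = -2 - 3 = -5)
Q = -20 (Q = 4*(-5) = -20)
L(R, s) = -32 + 4*R*s (L(R, s) = -12 + 4*(R*s - 5) = -12 + 4*(-5 + R*s) = -12 + (-20 + 4*R*s) = -32 + 4*R*s)
(Q + 38)*L(-1, Y) = (-20 + 38)*(-32 + 4*(-1)*(-5)) = 18*(-32 + 20) = 18*(-12) = -216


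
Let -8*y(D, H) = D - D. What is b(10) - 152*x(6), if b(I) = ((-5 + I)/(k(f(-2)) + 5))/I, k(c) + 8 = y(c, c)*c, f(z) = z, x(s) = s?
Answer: -5473/6 ≈ -912.17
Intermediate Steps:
y(D, H) = 0 (y(D, H) = -(D - D)/8 = -1/8*0 = 0)
k(c) = -8 (k(c) = -8 + 0*c = -8 + 0 = -8)
b(I) = (5/3 - I/3)/I (b(I) = ((-5 + I)/(-8 + 5))/I = ((-5 + I)/(-3))/I = ((-5 + I)*(-1/3))/I = (5/3 - I/3)/I)
b(10) - 152*x(6) = (1/3)*(5 - 1*10)/10 - 152*6 = (1/3)*(1/10)*(5 - 10) - 912 = (1/3)*(1/10)*(-5) - 912 = -1/6 - 912 = -5473/6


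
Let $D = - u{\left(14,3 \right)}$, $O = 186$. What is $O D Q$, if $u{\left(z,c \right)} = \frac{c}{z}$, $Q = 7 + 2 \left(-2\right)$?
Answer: $- \frac{837}{7} \approx -119.57$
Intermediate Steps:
$Q = 3$ ($Q = 7 - 4 = 3$)
$D = - \frac{3}{14} \approx -0.21429$
$O D Q = 186 \left(- \frac{3}{14}\right) 3 = \left(- \frac{279}{7}\right) 3 = - \frac{837}{7}$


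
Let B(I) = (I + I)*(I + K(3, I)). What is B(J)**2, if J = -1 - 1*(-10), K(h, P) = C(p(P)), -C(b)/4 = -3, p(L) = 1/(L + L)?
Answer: 142884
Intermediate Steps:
p(L) = 1/(2*L)
C(b) = 12 (C(b) = -4*(-3) = 12)
K(h, P) = 12
J = 9 (J = -1 + 10 = 9)
B(I) = 2*I*(12 + I) (B(I) = (I + I)*(I + 12) = (2*I)*(12 + I) = 2*I*(12 + I))
B(J)**2 = (2*9*(12 + 9))**2 = (2*9*21)**2 = 378**2 = 142884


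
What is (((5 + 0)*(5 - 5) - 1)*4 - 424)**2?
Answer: 183184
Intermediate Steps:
(((5 + 0)*(5 - 5) - 1)*4 - 424)**2 = ((5*0 - 1)*4 - 424)**2 = ((0 - 1)*4 - 424)**2 = (-1*4 - 424)**2 = (-4 - 424)**2 = (-428)**2 = 183184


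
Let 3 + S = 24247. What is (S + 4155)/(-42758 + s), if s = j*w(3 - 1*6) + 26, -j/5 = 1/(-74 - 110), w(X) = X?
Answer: -5225416/7862703 ≈ -0.66458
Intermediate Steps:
S = 24244 (S = -3 + 24247 = 24244)
j = 5/184 (j = -5/(-74 - 110) = -5/(-184) = -5*(-1/184) = 5/184 ≈ 0.027174)
s = 4769/184 (s = 5*(3 - 1*6)/184 + 26 = 5*(3 - 6)/184 + 26 = (5/184)*(-3) + 26 = -15/184 + 26 = 4769/184 ≈ 25.918)
(S + 4155)/(-42758 + s) = (24244 + 4155)/(-42758 + 4769/184) = 28399/(-7862703/184) = 28399*(-184/7862703) = -5225416/7862703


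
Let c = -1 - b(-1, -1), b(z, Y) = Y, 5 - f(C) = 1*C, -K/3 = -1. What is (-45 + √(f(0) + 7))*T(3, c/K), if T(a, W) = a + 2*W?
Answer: -135 + 6*√3 ≈ -124.61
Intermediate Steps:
K = 3 (K = -3*(-1) = 3)
f(C) = 5 - C
c = 0 (c = -1 - 1*(-1) = -1 + 1 = 0)
(-45 + √(f(0) + 7))*T(3, c/K) = (-45 + √((5 - 1*0) + 7))*(3 + 2*(0/3)) = (-45 + √((5 + 0) + 7))*(3 + 2*(0*(⅓))) = (-45 + √(5 + 7))*(3 + 2*0) = (-45 + √12)*(3 + 0) = (-45 + 2*√3)*3 = -135 + 6*√3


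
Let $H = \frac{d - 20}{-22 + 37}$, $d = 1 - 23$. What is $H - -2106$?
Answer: $\frac{10516}{5} \approx 2103.2$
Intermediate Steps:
$d = -22$ ($d = 1 - 23 = -22$)
$H = - \frac{14}{5}$ ($H = \frac{-22 - 20}{-22 + 37} = - \frac{42}{15} = \left(-42\right) \frac{1}{15} = - \frac{14}{5} \approx -2.8$)
$H - -2106 = - \frac{14}{5} - -2106 = - \frac{14}{5} + 2106 = \frac{10516}{5}$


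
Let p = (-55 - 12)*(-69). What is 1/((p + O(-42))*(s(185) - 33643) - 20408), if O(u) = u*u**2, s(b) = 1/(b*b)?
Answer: 6845/15996700554122 ≈ 4.2790e-10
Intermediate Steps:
s(b) = b**(-2) (s(b) = 1/(b**2) = b**(-2))
O(u) = u**3
p = 4623 (p = -67*(-69) = 4623)
1/((p + O(-42))*(s(185) - 33643) - 20408) = 1/((4623 + (-42)**3)*(185**(-2) - 33643) - 20408) = 1/((4623 - 74088)*(1/34225 - 33643) - 20408) = 1/(-69465*(-1151431674/34225) - 20408) = 1/(15996840246882/6845 - 20408) = 1/(15996700554122/6845) = 6845/15996700554122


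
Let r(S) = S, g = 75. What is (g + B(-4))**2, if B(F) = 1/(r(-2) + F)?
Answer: 201601/36 ≈ 5600.0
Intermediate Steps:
B(F) = 1/(-2 + F)
(g + B(-4))**2 = (75 + 1/(-2 - 4))**2 = (75 + 1/(-6))**2 = (75 - 1/6)**2 = (449/6)**2 = 201601/36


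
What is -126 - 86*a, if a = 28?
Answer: -2534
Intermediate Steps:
-126 - 86*a = -126 - 86*28 = -126 - 2408 = -2534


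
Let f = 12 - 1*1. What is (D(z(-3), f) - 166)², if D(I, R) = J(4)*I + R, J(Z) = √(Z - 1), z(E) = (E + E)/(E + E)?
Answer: (155 - √3)² ≈ 23491.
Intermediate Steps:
z(E) = 1 (z(E) = (2*E)/((2*E)) = (2*E)*(1/(2*E)) = 1)
J(Z) = √(-1 + Z)
f = 11 (f = 12 - 1 = 11)
D(I, R) = R + I*√3 (D(I, R) = √(-1 + 4)*I + R = √3*I + R = I*√3 + R = R + I*√3)
(D(z(-3), f) - 166)² = ((11 + 1*√3) - 166)² = ((11 + √3) - 166)² = (-155 + √3)²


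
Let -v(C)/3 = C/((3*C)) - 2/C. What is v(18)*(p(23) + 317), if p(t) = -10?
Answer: -614/3 ≈ -204.67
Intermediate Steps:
v(C) = -1 + 6/C (v(C) = -3*(C/((3*C)) - 2/C) = -3*(C*(1/(3*C)) - 2/C) = -3*(⅓ - 2/C) = -1 + 6/C)
v(18)*(p(23) + 317) = ((6 - 1*18)/18)*(-10 + 317) = ((6 - 18)/18)*307 = ((1/18)*(-12))*307 = -⅔*307 = -614/3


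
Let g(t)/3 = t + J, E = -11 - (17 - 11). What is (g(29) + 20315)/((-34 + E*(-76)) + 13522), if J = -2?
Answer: 5099/3695 ≈ 1.3800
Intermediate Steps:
E = -17 (E = -11 - 1*6 = -11 - 6 = -17)
g(t) = -6 + 3*t (g(t) = 3*(t - 2) = 3*(-2 + t) = -6 + 3*t)
(g(29) + 20315)/((-34 + E*(-76)) + 13522) = ((-6 + 3*29) + 20315)/((-34 - 17*(-76)) + 13522) = ((-6 + 87) + 20315)/((-34 + 1292) + 13522) = (81 + 20315)/(1258 + 13522) = 20396/14780 = 20396*(1/14780) = 5099/3695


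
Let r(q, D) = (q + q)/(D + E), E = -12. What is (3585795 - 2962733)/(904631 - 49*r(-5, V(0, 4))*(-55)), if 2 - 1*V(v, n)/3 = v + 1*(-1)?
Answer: 1869186/2740843 ≈ 0.68197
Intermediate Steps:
V(v, n) = 9 - 3*v (V(v, n) = 6 - 3*(v + 1*(-1)) = 6 - 3*(v - 1) = 6 - 3*(-1 + v) = 6 + (3 - 3*v) = 9 - 3*v)
r(q, D) = 2*q/(-12 + D) (r(q, D) = (q + q)/(D - 12) = (2*q)/(-12 + D) = 2*q/(-12 + D))
(3585795 - 2962733)/(904631 - 49*r(-5, V(0, 4))*(-55)) = (3585795 - 2962733)/(904631 - 98*(-5)/(-12 + (9 - 3*0))*(-55)) = 623062/(904631 - 98*(-5)/(-12 + (9 + 0))*(-55)) = 623062/(904631 - 98*(-5)/(-12 + 9)*(-55)) = 623062/(904631 - 98*(-5)/(-3)*(-55)) = 623062/(904631 - 98*(-5)*(-1)/3*(-55)) = 623062/(904631 - 49*10/3*(-55)) = 623062/(904631 - 490/3*(-55)) = 623062/(904631 + 26950/3) = 623062/(2740843/3) = 623062*(3/2740843) = 1869186/2740843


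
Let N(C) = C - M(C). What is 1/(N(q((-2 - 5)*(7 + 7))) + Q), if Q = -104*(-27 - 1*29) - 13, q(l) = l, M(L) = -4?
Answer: 1/5717 ≈ 0.00017492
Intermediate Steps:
N(C) = 4 + C (N(C) = C - 1*(-4) = C + 4 = 4 + C)
Q = 5811 (Q = -104*(-27 - 29) - 13 = -104*(-56) - 13 = 5824 - 13 = 5811)
1/(N(q((-2 - 5)*(7 + 7))) + Q) = 1/((4 + (-2 - 5)*(7 + 7)) + 5811) = 1/((4 - 7*14) + 5811) = 1/((4 - 98) + 5811) = 1/(-94 + 5811) = 1/5717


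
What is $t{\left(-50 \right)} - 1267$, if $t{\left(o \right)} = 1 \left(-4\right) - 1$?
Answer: $-1272$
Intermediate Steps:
$t{\left(o \right)} = -5$ ($t{\left(o \right)} = -4 - 1 = -5$)
$t{\left(-50 \right)} - 1267 = -5 - 1267 = -1272$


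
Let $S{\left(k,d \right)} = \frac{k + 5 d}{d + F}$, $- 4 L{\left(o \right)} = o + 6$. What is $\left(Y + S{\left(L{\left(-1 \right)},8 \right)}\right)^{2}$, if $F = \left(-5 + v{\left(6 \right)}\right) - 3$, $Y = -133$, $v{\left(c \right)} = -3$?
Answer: $\frac{3066001}{144} \approx 21292.0$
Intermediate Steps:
$F = -11$ ($F = \left(-5 - 3\right) - 3 = -8 - 3 = -11$)
$L{\left(o \right)} = - \frac{3}{2} - \frac{o}{4}$ ($L{\left(o \right)} = - \frac{o + 6}{4} = - \frac{6 + o}{4} = - \frac{3}{2} - \frac{o}{4}$)
$S{\left(k,d \right)} = \frac{k + 5 d}{-11 + d}$ ($S{\left(k,d \right)} = \frac{k + 5 d}{d - 11} = \frac{k + 5 d}{-11 + d}$)
$\left(Y + S{\left(L{\left(-1 \right)},8 \right)}\right)^{2} = \left(-133 + \frac{\left(- \frac{3}{2} - - \frac{1}{4}\right) + 5 \cdot 8}{-11 + 8}\right)^{2} = \left(-133 + \frac{\left(- \frac{3}{2} + \frac{1}{4}\right) + 40}{-3}\right)^{2} = \left(-133 - \frac{- \frac{5}{4} + 40}{3}\right)^{2} = \left(-133 - \frac{155}{12}\right)^{2} = \left(- \frac{1751}{12}\right)^{2} = \frac{3066001}{144}$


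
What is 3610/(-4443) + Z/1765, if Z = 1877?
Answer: 1967861/7841895 ≈ 0.25094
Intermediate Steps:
3610/(-4443) + Z/1765 = 3610/(-4443) + 1877/1765 = 3610*(-1/4443) + 1877*(1/1765) = -3610/4443 + 1877/1765 = 1967861/7841895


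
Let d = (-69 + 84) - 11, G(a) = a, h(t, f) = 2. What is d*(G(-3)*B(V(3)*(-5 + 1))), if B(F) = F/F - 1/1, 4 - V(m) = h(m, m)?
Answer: 0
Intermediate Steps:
V(m) = 2 (V(m) = 4 - 1*2 = 4 - 2 = 2)
B(F) = 0 (B(F) = 1 - 1*1 = 1 - 1 = 0)
d = 4 (d = 15 - 11 = 4)
d*(G(-3)*B(V(3)*(-5 + 1))) = 4*(-3*0) = 4*0 = 0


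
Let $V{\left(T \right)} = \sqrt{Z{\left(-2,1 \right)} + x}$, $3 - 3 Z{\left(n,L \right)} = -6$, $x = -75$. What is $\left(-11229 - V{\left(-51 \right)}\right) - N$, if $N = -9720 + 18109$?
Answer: $-19618 - 6 i \sqrt{2} \approx -19618.0 - 8.4853 i$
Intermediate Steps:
$Z{\left(n,L \right)} = 3$ ($Z{\left(n,L \right)} = 1 - -2 = 1 + 2 = 3$)
$N = 8389$
$V{\left(T \right)} = 6 i \sqrt{2}$ ($V{\left(T \right)} = \sqrt{3 - 75} = \sqrt{-72} = 6 i \sqrt{2}$)
$\left(-11229 - V{\left(-51 \right)}\right) - N = \left(-11229 - 6 i \sqrt{2}\right) - 8389 = -19618 - 6 i \sqrt{2}$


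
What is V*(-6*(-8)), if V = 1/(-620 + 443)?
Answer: -16/59 ≈ -0.27119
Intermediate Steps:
V = -1/177 (V = 1/(-177) = -1/177 ≈ -0.0056497)
V*(-6*(-8)) = -(-2)*(-8)/59 = -1/177*48 = -16/59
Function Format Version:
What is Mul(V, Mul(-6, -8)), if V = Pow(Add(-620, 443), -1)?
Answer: Rational(-16, 59) ≈ -0.27119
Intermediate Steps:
V = Rational(-1, 177) (V = Pow(-177, -1) = Rational(-1, 177) ≈ -0.0056497)
Mul(V, Mul(-6, -8)) = Mul(Rational(-1, 177), Mul(-6, -8)) = Mul(Rational(-1, 177), 48) = Rational(-16, 59)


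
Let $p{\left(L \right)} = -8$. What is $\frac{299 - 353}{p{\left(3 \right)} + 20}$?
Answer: $- \frac{9}{2} \approx -4.5$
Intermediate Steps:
$\frac{299 - 353}{p{\left(3 \right)} + 20} = \frac{299 - 353}{-8 + 20} = - \frac{54}{12} = \left(-54\right) \frac{1}{12} = - \frac{9}{2}$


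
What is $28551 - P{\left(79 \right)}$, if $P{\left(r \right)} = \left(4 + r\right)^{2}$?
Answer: $21662$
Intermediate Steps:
$28551 - P{\left(79 \right)} = 28551 - \left(4 + 79\right)^{2} = 28551 - 83^{2} = 28551 - 6889 = 21662$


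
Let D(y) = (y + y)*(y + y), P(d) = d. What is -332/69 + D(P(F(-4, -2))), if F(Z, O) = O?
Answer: 772/69 ≈ 11.188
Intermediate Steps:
D(y) = 4*y**2 (D(y) = (2*y)*(2*y) = 4*y**2)
-332/69 + D(P(F(-4, -2))) = -332/69 + 4*(-2)**2 = -332*1/69 + 4*4 = -332/69 + 16 = 772/69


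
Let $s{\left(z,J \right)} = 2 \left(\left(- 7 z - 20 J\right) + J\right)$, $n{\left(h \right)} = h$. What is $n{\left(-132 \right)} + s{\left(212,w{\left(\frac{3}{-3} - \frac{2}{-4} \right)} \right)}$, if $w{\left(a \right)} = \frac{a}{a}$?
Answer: $-3138$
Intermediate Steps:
$w{\left(a \right)} = 1$
$s{\left(z,J \right)} = - 38 J - 14 z$ ($s{\left(z,J \right)} = 2 \left(\left(- 20 J - 7 z\right) + J\right) = 2 \left(- 19 J - 7 z\right) = - 38 J - 14 z$)
$n{\left(-132 \right)} + s{\left(212,w{\left(\frac{3}{-3} - \frac{2}{-4} \right)} \right)} = -132 - 3006 = -3138$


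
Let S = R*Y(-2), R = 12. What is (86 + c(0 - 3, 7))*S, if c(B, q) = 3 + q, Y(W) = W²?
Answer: 4608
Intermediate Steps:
S = 48 (S = 12*(-2)² = 12*4 = 48)
(86 + c(0 - 3, 7))*S = (86 + (3 + 7))*48 = (86 + 10)*48 = 96*48 = 4608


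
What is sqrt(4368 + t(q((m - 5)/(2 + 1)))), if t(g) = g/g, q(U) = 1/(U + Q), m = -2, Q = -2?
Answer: sqrt(4369) ≈ 66.098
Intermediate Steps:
q(U) = 1/(-2 + U) (q(U) = 1/(U - 2) = 1/(-2 + U))
t(g) = 1
sqrt(4368 + t(q((m - 5)/(2 + 1)))) = sqrt(4368 + 1) = sqrt(4369)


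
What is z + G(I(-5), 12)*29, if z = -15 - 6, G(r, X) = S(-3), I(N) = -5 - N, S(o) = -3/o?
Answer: 8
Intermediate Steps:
G(r, X) = 1 (G(r, X) = -3/(-3) = -3*(-⅓) = 1)
z = -21
z + G(I(-5), 12)*29 = -21 + 1*29 = -21 + 29 = 8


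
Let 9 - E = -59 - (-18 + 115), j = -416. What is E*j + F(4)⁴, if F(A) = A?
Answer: -68384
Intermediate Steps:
E = 165 (E = 9 - (-59 - (-18 + 115)) = 9 - (-59 - 1*97) = 9 - (-59 - 97) = 9 - 1*(-156) = 9 + 156 = 165)
E*j + F(4)⁴ = 165*(-416) + 4⁴ = -68640 + 256 = -68384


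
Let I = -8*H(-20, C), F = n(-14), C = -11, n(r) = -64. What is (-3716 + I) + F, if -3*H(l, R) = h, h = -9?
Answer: -3804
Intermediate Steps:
F = -64
H(l, R) = 3 (H(l, R) = -1/3*(-9) = 3)
I = -24 (I = -8*3 = -24)
(-3716 + I) + F = (-3716 - 24) - 64 = -3740 - 64 = -3804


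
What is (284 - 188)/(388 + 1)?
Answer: 96/389 ≈ 0.24679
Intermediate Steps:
(284 - 188)/(388 + 1) = 96/389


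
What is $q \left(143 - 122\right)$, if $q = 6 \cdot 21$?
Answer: $2646$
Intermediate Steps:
$q = 126$
$q \left(143 - 122\right) = 126 \left(143 - 122\right) = 126 \cdot 21 = 2646$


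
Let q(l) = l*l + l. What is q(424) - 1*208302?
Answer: -28102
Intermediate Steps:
q(l) = l + l**2 (q(l) = l**2 + l = l + l**2)
q(424) - 1*208302 = 424*(1 + 424) - 1*208302 = 424*425 - 208302 = 180200 - 208302 = -28102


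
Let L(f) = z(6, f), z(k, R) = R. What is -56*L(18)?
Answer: -1008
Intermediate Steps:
L(f) = f
-56*L(18) = -56*18 = -1008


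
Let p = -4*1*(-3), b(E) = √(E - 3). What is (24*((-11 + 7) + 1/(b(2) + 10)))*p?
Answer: -113472/101 - 288*I/101 ≈ -1123.5 - 2.8515*I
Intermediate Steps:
b(E) = √(-3 + E)
p = 12 (p = -4*(-3) = 12)
(24*((-11 + 7) + 1/(b(2) + 10)))*p = (24*((-11 + 7) + 1/(√(-3 + 2) + 10)))*12 = (24*(-4 + 1/(√(-1) + 10)))*12 = (24*(-4 + 1/(I + 10)))*12 = (24*(-4 + 1/(10 + I)))*12 = (24*(-4 + (10 - I)/101))*12 = (-96 + 24*(10 - I)/101)*12 = -1152 + 288*(10 - I)/101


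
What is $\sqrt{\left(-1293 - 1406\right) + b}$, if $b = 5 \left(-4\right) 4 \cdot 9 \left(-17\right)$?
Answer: $\sqrt{9541} \approx 97.678$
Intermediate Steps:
$b = 12240$ ($b = \left(-20\right) 4 \cdot 9 \left(-17\right) = \left(-80\right) 9 \left(-17\right) = \left(-720\right) \left(-17\right) = 12240$)
$\sqrt{\left(-1293 - 1406\right) + b} = \sqrt{\left(-1293 - 1406\right) + 12240} = \sqrt{-2699 + 12240} = \sqrt{9541}$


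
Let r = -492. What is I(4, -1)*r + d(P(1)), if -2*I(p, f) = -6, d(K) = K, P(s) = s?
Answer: -1475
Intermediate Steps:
I(p, f) = 3 (I(p, f) = -½*(-6) = 3)
I(4, -1)*r + d(P(1)) = 3*(-492) + 1 = -1476 + 1 = -1475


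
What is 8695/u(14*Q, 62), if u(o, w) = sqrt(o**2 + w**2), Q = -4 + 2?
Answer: 8695*sqrt(1157)/2314 ≈ 127.81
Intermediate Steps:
Q = -2
8695/u(14*Q, 62) = 8695/(sqrt((14*(-2))**2 + 62**2)) = 8695/(sqrt((-28)**2 + 3844)) = 8695/(sqrt(784 + 3844)) = 8695/(sqrt(4628)) = 8695/((2*sqrt(1157))) = 8695*(sqrt(1157)/2314) = 8695*sqrt(1157)/2314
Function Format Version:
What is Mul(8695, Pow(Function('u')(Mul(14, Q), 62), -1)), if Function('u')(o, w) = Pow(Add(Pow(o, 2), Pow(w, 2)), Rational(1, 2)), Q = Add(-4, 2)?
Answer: Mul(Rational(8695, 2314), Pow(1157, Rational(1, 2))) ≈ 127.81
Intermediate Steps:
Q = -2
Mul(8695, Pow(Function('u')(Mul(14, Q), 62), -1)) = Mul(8695, Pow(Pow(Add(Pow(Mul(14, -2), 2), Pow(62, 2)), Rational(1, 2)), -1)) = Mul(8695, Pow(Pow(Add(Pow(-28, 2), 3844), Rational(1, 2)), -1)) = Mul(8695, Pow(Pow(Add(784, 3844), Rational(1, 2)), -1)) = Mul(8695, Pow(Pow(4628, Rational(1, 2)), -1)) = Mul(8695, Pow(Mul(2, Pow(1157, Rational(1, 2))), -1)) = Mul(8695, Mul(Rational(1, 2314), Pow(1157, Rational(1, 2)))) = Mul(Rational(8695, 2314), Pow(1157, Rational(1, 2)))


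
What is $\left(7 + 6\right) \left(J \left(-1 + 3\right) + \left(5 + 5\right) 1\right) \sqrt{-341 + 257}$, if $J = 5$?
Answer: $520 i \sqrt{21} \approx 2382.9 i$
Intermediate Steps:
$\left(7 + 6\right) \left(J \left(-1 + 3\right) + \left(5 + 5\right) 1\right) \sqrt{-341 + 257} = \left(7 + 6\right) \left(5 \left(-1 + 3\right) + \left(5 + 5\right) 1\right) \sqrt{-341 + 257} = 13 \left(5 \cdot 2 + 10 \cdot 1\right) \sqrt{-84} = 13 \left(10 + 10\right) 2 i \sqrt{21} = 13 \cdot 20 \cdot 2 i \sqrt{21} = 260 \cdot 2 i \sqrt{21} = 520 i \sqrt{21}$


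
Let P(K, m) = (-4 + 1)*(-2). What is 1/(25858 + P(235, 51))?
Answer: 1/25864 ≈ 3.8664e-5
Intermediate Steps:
P(K, m) = 6 (P(K, m) = -3*(-2) = 6)
1/(25858 + P(235, 51)) = 1/(25858 + 6) = 1/25864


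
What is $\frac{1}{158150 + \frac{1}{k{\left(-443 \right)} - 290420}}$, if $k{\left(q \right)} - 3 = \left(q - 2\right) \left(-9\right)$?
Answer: $\frac{286412}{45296057799} \approx 6.3231 \cdot 10^{-6}$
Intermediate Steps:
$k{\left(q \right)} = 21 - 9 q$ ($k{\left(q \right)} = 3 + \left(q - 2\right) \left(-9\right) = 3 + \left(-2 + q\right) \left(-9\right) = 3 - \left(-18 + 9 q\right) = 21 - 9 q$)
$\frac{1}{158150 + \frac{1}{k{\left(-443 \right)} - 290420}} = \frac{1}{158150 + \frac{1}{\left(21 - -3987\right) - 290420}} = \frac{1}{158150 + \frac{1}{\left(21 + 3987\right) - 290420}} = \frac{1}{158150 + \frac{1}{4008 - 290420}} = \frac{1}{158150 + \frac{1}{-286412}} = \frac{1}{158150 - \frac{1}{286412}} = \frac{1}{\frac{45296057799}{286412}} = \frac{286412}{45296057799}$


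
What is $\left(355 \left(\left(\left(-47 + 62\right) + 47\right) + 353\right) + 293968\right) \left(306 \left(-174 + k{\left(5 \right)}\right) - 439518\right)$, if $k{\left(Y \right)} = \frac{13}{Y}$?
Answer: $- \frac{1085506642776}{5} \approx -2.171 \cdot 10^{11}$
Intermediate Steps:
$\left(355 \left(\left(\left(-47 + 62\right) + 47\right) + 353\right) + 293968\right) \left(306 \left(-174 + k{\left(5 \right)}\right) - 439518\right) = \left(355 \left(\left(\left(-47 + 62\right) + 47\right) + 353\right) + 293968\right) \left(306 \left(-174 + \frac{13}{5}\right) - 439518\right) = \left(355 \left(\left(15 + 47\right) + 353\right) + 293968\right) \left(306 \left(-174 + 13 \cdot \frac{1}{5}\right) - 439518\right) = \left(355 \left(62 + 353\right) + 293968\right) \left(306 \left(-174 + \frac{13}{5}\right) - 439518\right) = \left(355 \cdot 415 + 293968\right) \left(306 \left(- \frac{857}{5}\right) - 439518\right) = \left(147325 + 293968\right) \left(- \frac{262242}{5} - 439518\right) = 441293 \left(- \frac{2459832}{5}\right) = - \frac{1085506642776}{5}$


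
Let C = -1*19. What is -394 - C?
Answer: -375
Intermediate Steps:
C = -19
-394 - C = -394 - 1*(-19) = -394 + 19 = -375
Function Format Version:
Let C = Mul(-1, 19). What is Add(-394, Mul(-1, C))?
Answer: -375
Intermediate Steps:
C = -19
Add(-394, Mul(-1, C)) = Add(-394, Mul(-1, -19)) = Add(-394, 19) = -375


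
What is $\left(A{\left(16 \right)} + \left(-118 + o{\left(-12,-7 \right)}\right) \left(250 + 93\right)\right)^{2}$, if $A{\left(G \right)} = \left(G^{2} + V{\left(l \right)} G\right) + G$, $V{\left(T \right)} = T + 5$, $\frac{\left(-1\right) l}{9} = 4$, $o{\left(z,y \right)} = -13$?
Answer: $2039154649$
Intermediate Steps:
$l = -36$ ($l = \left(-9\right) 4 = -36$)
$V{\left(T \right)} = 5 + T$
$A{\left(G \right)} = G^{2} - 30 G$ ($A{\left(G \right)} = \left(G^{2} + \left(5 - 36\right) G\right) + G = \left(G^{2} - 31 G\right) + G = G^{2} - 30 G$)
$\left(A{\left(16 \right)} + \left(-118 + o{\left(-12,-7 \right)}\right) \left(250 + 93\right)\right)^{2} = \left(16 \left(-30 + 16\right) + \left(-118 - 13\right) \left(250 + 93\right)\right)^{2} = \left(16 \left(-14\right) - 44933\right)^{2} = \left(-224 - 44933\right)^{2} = \left(-45157\right)^{2} = 2039154649$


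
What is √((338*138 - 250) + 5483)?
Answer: √51877 ≈ 227.77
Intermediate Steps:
√((338*138 - 250) + 5483) = √((46644 - 250) + 5483) = √(46394 + 5483) = √51877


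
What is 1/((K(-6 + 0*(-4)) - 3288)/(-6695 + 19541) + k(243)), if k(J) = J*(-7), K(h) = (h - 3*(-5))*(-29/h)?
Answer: -8564/14569527 ≈ -0.00058780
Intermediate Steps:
K(h) = -29*(15 + h)/h (K(h) = (h + 15)*(-29/h) = (15 + h)*(-29/h) = -29*(15 + h)/h)
k(J) = -7*J
1/((K(-6 + 0*(-4)) - 3288)/(-6695 + 19541) + k(243)) = 1/(((-29 - 435/(-6 + 0*(-4))) - 3288)/(-6695 + 19541) - 7*243) = 1/(((-29 - 435/(-6 + 0)) - 3288)/12846 - 1701) = 1/(((-29 - 435/(-6)) - 3288)*(1/12846) - 1701) = 1/(((-29 - 435*(-⅙)) - 3288)*(1/12846) - 1701) = 1/(((-29 + 145/2) - 3288)*(1/12846) - 1701) = 1/((87/2 - 3288)*(1/12846) - 1701) = 1/(-6489/2*1/12846 - 1701) = 1/(-2163/8564 - 1701) = 1/(-14569527/8564) = -8564/14569527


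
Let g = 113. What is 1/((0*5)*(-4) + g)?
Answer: 1/113 ≈ 0.0088496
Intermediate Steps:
1/((0*5)*(-4) + g) = 1/((0*5)*(-4) + 113) = 1/(0*(-4) + 113) = 1/(0 + 113) = 1/113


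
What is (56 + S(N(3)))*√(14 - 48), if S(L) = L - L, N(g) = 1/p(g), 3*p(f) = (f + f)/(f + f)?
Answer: 56*I*√34 ≈ 326.53*I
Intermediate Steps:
p(f) = ⅓ (p(f) = ((f + f)/(f + f))/3 = ((2*f)/((2*f)))/3 = ((2*f)*(1/(2*f)))/3 = (⅓)*1 = ⅓)
N(g) = 3 (N(g) = 1/(⅓) = 3)
S(L) = 0
(56 + S(N(3)))*√(14 - 48) = (56 + 0)*√(14 - 48) = 56*√(-34) = 56*(I*√34) = 56*I*√34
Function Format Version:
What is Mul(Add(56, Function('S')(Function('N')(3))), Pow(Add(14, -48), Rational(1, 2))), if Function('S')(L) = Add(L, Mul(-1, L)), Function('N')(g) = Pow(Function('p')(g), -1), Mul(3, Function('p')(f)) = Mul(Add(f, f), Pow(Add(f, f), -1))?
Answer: Mul(56, I, Pow(34, Rational(1, 2))) ≈ Mul(326.53, I)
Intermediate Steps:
Function('p')(f) = Rational(1, 3) (Function('p')(f) = Mul(Rational(1, 3), Mul(Add(f, f), Pow(Add(f, f), -1))) = Mul(Rational(1, 3), Mul(Mul(2, f), Pow(Mul(2, f), -1))) = Mul(Rational(1, 3), Mul(Mul(2, f), Mul(Rational(1, 2), Pow(f, -1)))) = Mul(Rational(1, 3), 1) = Rational(1, 3))
Function('N')(g) = 3 (Function('N')(g) = Pow(Rational(1, 3), -1) = 3)
Function('S')(L) = 0
Mul(Add(56, Function('S')(Function('N')(3))), Pow(Add(14, -48), Rational(1, 2))) = Mul(Add(56, 0), Pow(Add(14, -48), Rational(1, 2))) = Mul(56, Pow(-34, Rational(1, 2))) = Mul(56, Mul(I, Pow(34, Rational(1, 2)))) = Mul(56, I, Pow(34, Rational(1, 2)))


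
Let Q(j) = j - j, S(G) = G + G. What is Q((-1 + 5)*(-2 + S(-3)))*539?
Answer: 0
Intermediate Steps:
S(G) = 2*G
Q(j) = 0
Q((-1 + 5)*(-2 + S(-3)))*539 = 0*539 = 0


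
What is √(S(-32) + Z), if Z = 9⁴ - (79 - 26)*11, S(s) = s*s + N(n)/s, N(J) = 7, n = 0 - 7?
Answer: √448114/8 ≈ 83.677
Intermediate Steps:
n = -7
S(s) = s² + 7/s (S(s) = s*s + 7/s = s² + 7/s)
Z = 5978 (Z = 6561 - 53*11 = 6561 - 1*583 = 6561 - 583 = 5978)
√(S(-32) + Z) = √((7 + (-32)³)/(-32) + 5978) = √(-(7 - 32768)/32 + 5978) = √(-1/32*(-32761) + 5978) = √(32761/32 + 5978) = √(224057/32) = √448114/8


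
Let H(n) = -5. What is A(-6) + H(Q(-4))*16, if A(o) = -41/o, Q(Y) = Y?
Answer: -439/6 ≈ -73.167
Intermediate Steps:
A(-6) + H(Q(-4))*16 = -41/(-6) - 5*16 = -41*(-1/6) - 80 = 41/6 - 80 = -439/6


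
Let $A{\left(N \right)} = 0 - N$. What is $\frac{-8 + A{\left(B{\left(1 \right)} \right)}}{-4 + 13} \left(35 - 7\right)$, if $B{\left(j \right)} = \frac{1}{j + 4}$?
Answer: $- \frac{1148}{45} \approx -25.511$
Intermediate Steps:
$B{\left(j \right)} = \frac{1}{4 + j}$
$A{\left(N \right)} = - N$
$\frac{-8 + A{\left(B{\left(1 \right)} \right)}}{-4 + 13} \left(35 - 7\right) = \frac{-8 - \frac{1}{4 + 1}}{-4 + 13} \left(35 - 7\right) = \frac{-8 - \frac{1}{5}}{9} \cdot 28 = \left(-8 - \frac{1}{5}\right) \frac{1}{9} \cdot 28 = \left(- \frac{41}{5}\right) \frac{1}{9} \cdot 28 = \left(- \frac{41}{45}\right) 28 = - \frac{1148}{45}$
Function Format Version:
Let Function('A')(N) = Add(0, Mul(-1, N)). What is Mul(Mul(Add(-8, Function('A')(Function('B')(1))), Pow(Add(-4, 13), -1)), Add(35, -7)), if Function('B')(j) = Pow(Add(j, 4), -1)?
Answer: Rational(-1148, 45) ≈ -25.511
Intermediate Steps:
Function('B')(j) = Pow(Add(4, j), -1)
Function('A')(N) = Mul(-1, N)
Mul(Mul(Add(-8, Function('A')(Function('B')(1))), Pow(Add(-4, 13), -1)), Add(35, -7)) = Mul(Mul(Add(-8, Mul(-1, Pow(Add(4, 1), -1))), Pow(Add(-4, 13), -1)), Add(35, -7)) = Mul(Mul(Add(-8, Mul(-1, Pow(5, -1))), Pow(9, -1)), 28) = Mul(Mul(Add(-8, Mul(-1, Rational(1, 5))), Rational(1, 9)), 28) = Mul(Mul(Add(-8, Rational(-1, 5)), Rational(1, 9)), 28) = Mul(Mul(Rational(-41, 5), Rational(1, 9)), 28) = Mul(Rational(-41, 45), 28) = Rational(-1148, 45)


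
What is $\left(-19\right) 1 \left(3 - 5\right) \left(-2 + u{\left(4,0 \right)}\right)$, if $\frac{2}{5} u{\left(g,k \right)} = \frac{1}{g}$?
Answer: $- \frac{209}{4} \approx -52.25$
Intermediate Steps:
$u{\left(g,k \right)} = \frac{5}{2 g}$
$\left(-19\right) 1 \left(3 - 5\right) \left(-2 + u{\left(4,0 \right)}\right) = \left(-19\right) 1 \left(3 - 5\right) \left(-2 + \frac{5}{2 \cdot 4}\right) = - 19 \left(3 - 5\right) \left(-2 + \frac{5}{2} \cdot \frac{1}{4}\right) = - 19 \left(- 2 \left(-2 + \frac{5}{8}\right)\right) = - 19 \left(\left(-2\right) \left(- \frac{11}{8}\right)\right) = \left(-19\right) \frac{11}{4} = - \frac{209}{4}$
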